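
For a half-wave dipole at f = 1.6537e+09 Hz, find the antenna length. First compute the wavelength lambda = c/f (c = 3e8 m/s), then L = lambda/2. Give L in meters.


lambda = c / f = 3.0000e+08 / 1.6537e+09 = 0.1814114 m
L = lambda / 2 = 0.1814114 / 2 = 0.09071 m

0.09071 m


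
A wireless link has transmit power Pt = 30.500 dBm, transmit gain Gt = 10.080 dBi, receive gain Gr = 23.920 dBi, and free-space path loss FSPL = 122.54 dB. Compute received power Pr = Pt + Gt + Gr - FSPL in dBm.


Pr = 30.500 + 10.080 + 23.920 - 122.54 = -58.04 dBm

-58.04 dBm


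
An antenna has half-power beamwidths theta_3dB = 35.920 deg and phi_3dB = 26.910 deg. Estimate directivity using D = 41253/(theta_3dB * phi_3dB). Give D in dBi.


D_linear = 41253 / (35.920 * 26.910) = 42.67814
D_dBi = 10 * log10(42.67814) = 16.30 dBi

16.30 dBi


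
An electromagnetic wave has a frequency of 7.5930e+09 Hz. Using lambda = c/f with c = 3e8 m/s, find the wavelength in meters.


lambda = c / f = 3.0000e+08 / 7.5930e+09 = 0.03951 m

0.03951 m


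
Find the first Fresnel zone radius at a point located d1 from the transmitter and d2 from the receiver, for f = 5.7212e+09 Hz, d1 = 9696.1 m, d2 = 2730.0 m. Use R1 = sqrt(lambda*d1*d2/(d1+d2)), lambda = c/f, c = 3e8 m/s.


lambda = c / f = 3.0000e+08 / 5.7212e+09 = 0.05243655 m
R1 = sqrt(0.05243655 * 9696.1 * 2730.0 / (9696.1 + 2730.0)) = 10.57 m

10.57 m


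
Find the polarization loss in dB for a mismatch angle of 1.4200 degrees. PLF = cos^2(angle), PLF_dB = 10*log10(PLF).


PLF_linear = cos^2(1.4200 deg) = 0.9993859
PLF_dB = 10 * log10(0.9993859) = -2.668e-03 dB

-2.668e-03 dB


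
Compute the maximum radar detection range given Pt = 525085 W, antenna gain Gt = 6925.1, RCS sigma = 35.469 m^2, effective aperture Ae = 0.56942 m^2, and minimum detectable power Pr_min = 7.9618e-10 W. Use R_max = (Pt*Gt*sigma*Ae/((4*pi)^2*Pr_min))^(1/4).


R^4 = 525085*6925.1*35.469*0.56942 / ((4*pi)^2 * 7.9618e-10) = 5.841257e+17
R_max = 5.841257e+17^0.25 = 27646 m

27646 m


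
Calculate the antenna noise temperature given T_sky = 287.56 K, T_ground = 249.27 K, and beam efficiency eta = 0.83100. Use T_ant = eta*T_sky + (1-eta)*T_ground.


T_ant = 0.83100 * 287.56 + (1 - 0.83100) * 249.27 = 281.1 K

281.1 K


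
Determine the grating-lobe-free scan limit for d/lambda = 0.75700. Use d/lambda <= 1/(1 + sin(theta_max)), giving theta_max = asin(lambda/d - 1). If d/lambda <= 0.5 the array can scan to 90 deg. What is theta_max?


lambda/d - 1 = 1/0.75700 - 1 = 0.3210040
theta_max = asin(0.3210040) = 18.72 deg

18.72 deg


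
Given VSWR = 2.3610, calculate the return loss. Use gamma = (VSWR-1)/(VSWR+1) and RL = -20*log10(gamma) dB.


gamma = (2.3610 - 1) / (2.3610 + 1) = 0.4049390
RL = -20 * log10(0.4049390) = 7.852 dB

7.852 dB


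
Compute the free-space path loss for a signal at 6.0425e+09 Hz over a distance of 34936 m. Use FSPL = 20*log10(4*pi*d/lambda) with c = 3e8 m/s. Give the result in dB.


lambda = c / f = 3.0000e+08 / 6.0425e+09 = 0.04964832 m
FSPL = 20 * log10(4*pi*34936/0.04964832) = 138.9 dB

138.9 dB


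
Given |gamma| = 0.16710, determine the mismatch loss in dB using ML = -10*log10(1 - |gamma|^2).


ML = -10 * log10(1 - 0.16710^2) = -10 * log10(0.97207759) = 0.1230 dB

0.1230 dB


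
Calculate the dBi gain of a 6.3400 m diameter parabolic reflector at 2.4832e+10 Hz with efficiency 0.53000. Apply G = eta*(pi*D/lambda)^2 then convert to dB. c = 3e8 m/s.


lambda = c / f = 3.0000e+08 / 2.4832e+10 = 0.01208119 m
G_linear = 0.53000 * (pi * 6.3400 / 0.01208119)^2 = 1.440571e+06
G_dBi = 10 * log10(1.440571e+06) = 61.59 dBi

61.59 dBi


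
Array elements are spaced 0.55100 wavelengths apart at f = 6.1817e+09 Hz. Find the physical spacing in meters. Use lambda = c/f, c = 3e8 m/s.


lambda = c / f = 3.0000e+08 / 6.1817e+09 = 0.04853034 m
d = 0.55100 * 0.04853034 = 0.02674 m

0.02674 m


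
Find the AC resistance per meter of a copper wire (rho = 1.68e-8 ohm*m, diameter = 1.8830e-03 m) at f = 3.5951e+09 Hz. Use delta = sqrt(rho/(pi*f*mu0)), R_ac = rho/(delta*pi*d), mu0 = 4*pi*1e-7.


delta = sqrt(1.68e-8 / (pi * 3.5951e+09 * 4*pi*1e-7)) = 1.087976e-06 m
R_ac = 1.68e-8 / (1.087976e-06 * pi * 1.8830e-03) = 2.610 ohm/m

2.610 ohm/m


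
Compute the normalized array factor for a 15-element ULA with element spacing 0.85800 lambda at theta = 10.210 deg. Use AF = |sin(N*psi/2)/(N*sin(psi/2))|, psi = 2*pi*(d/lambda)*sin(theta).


psi = 2*pi*0.85800*sin(10.210 deg) = 0.9555851 rad
AF = |sin(15*0.9555851/2) / (15*sin(0.9555851/2))| = 0.1121

0.1121


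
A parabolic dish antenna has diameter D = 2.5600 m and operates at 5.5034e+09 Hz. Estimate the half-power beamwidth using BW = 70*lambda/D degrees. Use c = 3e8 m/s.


lambda = c / f = 3.0000e+08 / 5.5034e+09 = 0.05451176 m
BW = 70 * 0.05451176 / 2.5600 = 1.491 deg

1.491 deg


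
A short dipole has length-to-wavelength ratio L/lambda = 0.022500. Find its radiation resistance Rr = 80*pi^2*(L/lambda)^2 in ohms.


Rr = 80 * pi^2 * (0.022500)^2 = 80 * 9.869604 * 5.062500e-04 = 0.3997 ohm

0.3997 ohm


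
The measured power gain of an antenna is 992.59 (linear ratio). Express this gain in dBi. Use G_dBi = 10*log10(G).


G_dBi = 10 * log10(992.59) = 29.97 dBi

29.97 dBi


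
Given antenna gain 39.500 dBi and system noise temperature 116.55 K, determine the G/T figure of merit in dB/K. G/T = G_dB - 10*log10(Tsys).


G/T = 39.500 - 10*log10(116.55) = 39.500 - 20.66512 = 18.83 dB/K

18.83 dB/K


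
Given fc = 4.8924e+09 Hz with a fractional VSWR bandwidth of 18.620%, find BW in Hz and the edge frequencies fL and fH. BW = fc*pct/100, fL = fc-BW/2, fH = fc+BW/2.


BW = 4.8924e+09 * 18.620/100 = 9.109649e+08 Hz
fL = 4.8924e+09 - 9.109649e+08/2 = 4.437e+09 Hz
fH = 4.8924e+09 + 9.109649e+08/2 = 5.348e+09 Hz

BW=9.110e+08 Hz, fL=4.437e+09 Hz, fH=5.348e+09 Hz


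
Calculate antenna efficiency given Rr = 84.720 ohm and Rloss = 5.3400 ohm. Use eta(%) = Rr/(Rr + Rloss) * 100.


eta = 84.720 / (84.720 + 5.3400) * 100 = 94.07%

94.07%


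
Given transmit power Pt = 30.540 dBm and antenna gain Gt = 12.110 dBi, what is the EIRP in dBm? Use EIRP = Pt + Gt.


EIRP = Pt + Gt = 30.540 + 12.110 = 42.65 dBm

42.65 dBm


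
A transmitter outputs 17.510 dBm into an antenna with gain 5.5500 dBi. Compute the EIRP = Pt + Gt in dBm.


EIRP = Pt + Gt = 17.510 + 5.5500 = 23.06 dBm

23.06 dBm


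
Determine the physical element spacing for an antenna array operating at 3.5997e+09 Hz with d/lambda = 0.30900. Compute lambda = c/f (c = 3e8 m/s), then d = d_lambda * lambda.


lambda = c / f = 3.0000e+08 / 3.5997e+09 = 0.08334028 m
d = 0.30900 * 0.08334028 = 0.02575 m

0.02575 m


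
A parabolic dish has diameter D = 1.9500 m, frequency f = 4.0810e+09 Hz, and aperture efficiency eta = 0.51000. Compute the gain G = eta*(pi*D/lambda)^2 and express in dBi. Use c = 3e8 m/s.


lambda = c / f = 3.0000e+08 / 4.0810e+09 = 0.07351139 m
G_linear = 0.51000 * (pi * 1.9500 / 0.07351139)^2 = 3541.848
G_dBi = 10 * log10(3541.848) = 35.49 dBi

35.49 dBi


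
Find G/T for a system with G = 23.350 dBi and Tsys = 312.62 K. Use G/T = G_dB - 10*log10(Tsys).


G/T = 23.350 - 10*log10(312.62) = 23.350 - 24.95017 = -1.600 dB/K

-1.600 dB/K


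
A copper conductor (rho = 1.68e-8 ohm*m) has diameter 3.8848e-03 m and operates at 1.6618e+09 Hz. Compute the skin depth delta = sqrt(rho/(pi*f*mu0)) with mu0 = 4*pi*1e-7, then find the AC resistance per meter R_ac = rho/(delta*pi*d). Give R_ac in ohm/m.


delta = sqrt(1.68e-8 / (pi * 1.6618e+09 * 4*pi*1e-7)) = 1.600241e-06 m
R_ac = 1.68e-8 / (1.600241e-06 * pi * 3.8848e-03) = 0.8602 ohm/m

0.8602 ohm/m


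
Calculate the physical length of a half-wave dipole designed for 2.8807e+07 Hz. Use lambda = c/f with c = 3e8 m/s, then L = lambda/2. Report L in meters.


lambda = c / f = 3.0000e+08 / 2.8807e+07 = 10.41414 m
L = lambda / 2 = 10.41414 / 2 = 5.207 m

5.207 m


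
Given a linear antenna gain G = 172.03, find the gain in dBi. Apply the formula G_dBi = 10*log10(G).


G_dBi = 10 * log10(172.03) = 22.36 dBi

22.36 dBi


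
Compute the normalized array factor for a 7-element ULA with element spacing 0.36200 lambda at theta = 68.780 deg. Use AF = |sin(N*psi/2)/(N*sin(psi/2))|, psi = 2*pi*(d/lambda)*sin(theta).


psi = 2*pi*0.36200*sin(68.780 deg) = 2.120295 rad
AF = |sin(7*2.120295/2) / (7*sin(2.120295/2))| = 0.1486

0.1486


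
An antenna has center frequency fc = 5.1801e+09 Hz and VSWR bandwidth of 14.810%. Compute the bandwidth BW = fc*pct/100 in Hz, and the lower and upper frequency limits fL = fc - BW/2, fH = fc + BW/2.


BW = 5.1801e+09 * 14.810/100 = 7.671728e+08 Hz
fL = 5.1801e+09 - 7.671728e+08/2 = 4.797e+09 Hz
fH = 5.1801e+09 + 7.671728e+08/2 = 5.564e+09 Hz

BW=7.672e+08 Hz, fL=4.797e+09 Hz, fH=5.564e+09 Hz


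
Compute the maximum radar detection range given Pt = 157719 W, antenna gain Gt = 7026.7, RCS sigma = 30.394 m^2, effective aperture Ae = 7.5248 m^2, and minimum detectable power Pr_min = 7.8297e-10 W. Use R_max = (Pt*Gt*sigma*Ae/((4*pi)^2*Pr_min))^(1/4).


R^4 = 157719*7026.7*30.394*7.5248 / ((4*pi)^2 * 7.8297e-10) = 2.049998e+18
R_max = 2.049998e+18^0.25 = 37839 m

37839 m


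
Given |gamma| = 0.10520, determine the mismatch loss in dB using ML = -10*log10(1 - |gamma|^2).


ML = -10 * log10(1 - 0.10520^2) = -10 * log10(0.98893296) = 0.04833 dB

0.04833 dB


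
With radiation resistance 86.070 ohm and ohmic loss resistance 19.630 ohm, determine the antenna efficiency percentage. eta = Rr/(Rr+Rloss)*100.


eta = 86.070 / (86.070 + 19.630) * 100 = 81.43%

81.43%


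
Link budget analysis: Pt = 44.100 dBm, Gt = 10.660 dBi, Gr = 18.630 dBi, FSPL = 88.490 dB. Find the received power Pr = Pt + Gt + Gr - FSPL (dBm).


Pr = 44.100 + 10.660 + 18.630 - 88.490 = -15.10 dBm

-15.10 dBm


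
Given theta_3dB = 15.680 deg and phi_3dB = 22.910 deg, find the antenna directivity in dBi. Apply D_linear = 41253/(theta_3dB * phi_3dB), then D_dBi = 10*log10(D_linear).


D_linear = 41253 / (15.680 * 22.910) = 114.8377
D_dBi = 10 * log10(114.8377) = 20.60 dBi

20.60 dBi


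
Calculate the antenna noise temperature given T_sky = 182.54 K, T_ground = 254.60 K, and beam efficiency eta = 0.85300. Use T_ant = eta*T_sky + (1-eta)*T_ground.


T_ant = 0.85300 * 182.54 + (1 - 0.85300) * 254.60 = 193.1 K

193.1 K


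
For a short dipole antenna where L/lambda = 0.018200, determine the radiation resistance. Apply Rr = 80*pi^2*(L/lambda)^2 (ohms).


Rr = 80 * pi^2 * (0.018200)^2 = 80 * 9.869604 * 3.312400e-04 = 0.2615 ohm

0.2615 ohm


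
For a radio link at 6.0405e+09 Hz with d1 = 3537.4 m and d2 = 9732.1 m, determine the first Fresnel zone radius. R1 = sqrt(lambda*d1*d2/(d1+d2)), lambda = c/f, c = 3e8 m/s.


lambda = c / f = 3.0000e+08 / 6.0405e+09 = 0.04966476 m
R1 = sqrt(0.04966476 * 3537.4 * 9732.1 / (3537.4 + 9732.1)) = 11.35 m

11.35 m


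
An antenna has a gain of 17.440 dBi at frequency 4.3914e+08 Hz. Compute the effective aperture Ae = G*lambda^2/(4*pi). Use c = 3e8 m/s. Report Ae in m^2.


lambda = c / f = 3.0000e+08 / 4.3914e+08 = 0.6831534 m
G_linear = 10^(17.440/10) = 55.46257
Ae = G_linear * lambda^2 / (4*pi) = 55.46257 * 0.6831534^2 / (4*pi) = 2.060 m^2

2.060 m^2


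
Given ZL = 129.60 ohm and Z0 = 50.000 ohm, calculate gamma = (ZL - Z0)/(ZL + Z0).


gamma = (129.60 - 50.000) / (129.60 + 50.000) = 0.4432

0.4432


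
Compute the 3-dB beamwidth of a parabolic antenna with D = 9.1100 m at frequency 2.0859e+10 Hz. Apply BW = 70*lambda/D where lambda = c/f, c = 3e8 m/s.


lambda = c / f = 3.0000e+08 / 2.0859e+10 = 0.01438228 m
BW = 70 * 0.01438228 / 9.1100 = 0.1105 deg

0.1105 deg


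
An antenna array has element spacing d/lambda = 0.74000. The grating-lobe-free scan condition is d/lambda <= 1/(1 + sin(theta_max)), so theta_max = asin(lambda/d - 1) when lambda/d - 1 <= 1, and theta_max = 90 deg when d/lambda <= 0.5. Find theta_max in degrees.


lambda/d - 1 = 1/0.74000 - 1 = 0.3513514
theta_max = asin(0.3513514) = 20.57 deg

20.57 deg


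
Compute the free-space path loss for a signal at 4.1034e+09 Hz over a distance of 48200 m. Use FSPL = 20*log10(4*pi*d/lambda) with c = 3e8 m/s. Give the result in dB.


lambda = c / f = 3.0000e+08 / 4.1034e+09 = 0.07311010 m
FSPL = 20 * log10(4*pi*48200/0.07311010) = 138.4 dB

138.4 dB


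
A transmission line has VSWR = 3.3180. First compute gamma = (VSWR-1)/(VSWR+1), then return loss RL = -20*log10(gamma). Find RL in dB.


gamma = (3.3180 - 1) / (3.3180 + 1) = 0.5368226
RL = -20 * log10(0.5368226) = 5.403 dB

5.403 dB


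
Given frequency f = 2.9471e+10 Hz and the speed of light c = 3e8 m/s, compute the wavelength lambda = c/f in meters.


lambda = c / f = 3.0000e+08 / 2.9471e+10 = 0.01018 m

0.01018 m


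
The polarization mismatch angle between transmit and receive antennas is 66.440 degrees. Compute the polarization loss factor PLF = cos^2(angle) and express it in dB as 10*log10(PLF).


PLF_linear = cos^2(66.440 deg) = 0.1597674
PLF_dB = 10 * log10(0.1597674) = -7.965 dB

-7.965 dB


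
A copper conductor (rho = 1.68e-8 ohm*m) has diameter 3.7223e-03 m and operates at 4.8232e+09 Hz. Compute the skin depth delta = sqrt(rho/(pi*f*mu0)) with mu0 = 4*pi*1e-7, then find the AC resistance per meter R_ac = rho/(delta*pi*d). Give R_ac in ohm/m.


delta = sqrt(1.68e-8 / (pi * 4.8232e+09 * 4*pi*1e-7)) = 9.393061e-07 m
R_ac = 1.68e-8 / (9.393061e-07 * pi * 3.7223e-03) = 1.529 ohm/m

1.529 ohm/m


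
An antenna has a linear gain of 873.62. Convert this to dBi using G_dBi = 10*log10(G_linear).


G_dBi = 10 * log10(873.62) = 29.41 dBi

29.41 dBi


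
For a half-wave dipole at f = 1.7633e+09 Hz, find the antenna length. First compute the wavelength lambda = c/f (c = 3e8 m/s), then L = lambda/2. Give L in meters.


lambda = c / f = 3.0000e+08 / 1.7633e+09 = 0.1701355 m
L = lambda / 2 = 0.1701355 / 2 = 0.08507 m

0.08507 m


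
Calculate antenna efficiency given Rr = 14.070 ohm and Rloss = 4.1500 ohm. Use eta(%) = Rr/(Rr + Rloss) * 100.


eta = 14.070 / (14.070 + 4.1500) * 100 = 77.22%

77.22%


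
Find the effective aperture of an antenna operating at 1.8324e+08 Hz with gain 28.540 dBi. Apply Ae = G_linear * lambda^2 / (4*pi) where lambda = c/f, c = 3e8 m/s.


lambda = c / f = 3.0000e+08 / 1.8324e+08 = 1.637197 m
G_linear = 10^(28.540/10) = 714.4963
Ae = G_linear * lambda^2 / (4*pi) = 714.4963 * 1.637197^2 / (4*pi) = 152.4 m^2

152.4 m^2


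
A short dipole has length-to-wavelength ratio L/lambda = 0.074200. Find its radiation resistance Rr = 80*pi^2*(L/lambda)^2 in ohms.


Rr = 80 * pi^2 * (0.074200)^2 = 80 * 9.869604 * 5.505640e-03 = 4.347 ohm

4.347 ohm


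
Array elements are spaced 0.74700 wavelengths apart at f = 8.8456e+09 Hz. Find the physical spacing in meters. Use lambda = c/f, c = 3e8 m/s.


lambda = c / f = 3.0000e+08 / 8.8456e+09 = 0.03391517 m
d = 0.74700 * 0.03391517 = 0.02533 m

0.02533 m


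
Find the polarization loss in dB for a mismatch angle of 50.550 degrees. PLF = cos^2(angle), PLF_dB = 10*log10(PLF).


PLF_linear = cos^2(50.550 deg) = 0.4037390
PLF_dB = 10 * log10(0.4037390) = -3.939 dB

-3.939 dB


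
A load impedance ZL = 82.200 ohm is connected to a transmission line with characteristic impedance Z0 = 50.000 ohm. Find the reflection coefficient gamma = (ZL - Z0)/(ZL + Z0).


gamma = (82.200 - 50.000) / (82.200 + 50.000) = 0.2436

0.2436


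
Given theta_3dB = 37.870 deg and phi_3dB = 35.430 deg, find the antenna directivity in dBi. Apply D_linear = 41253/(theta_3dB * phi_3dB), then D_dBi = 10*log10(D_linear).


D_linear = 41253 / (37.870 * 35.430) = 30.74603
D_dBi = 10 * log10(30.74603) = 14.88 dBi

14.88 dBi


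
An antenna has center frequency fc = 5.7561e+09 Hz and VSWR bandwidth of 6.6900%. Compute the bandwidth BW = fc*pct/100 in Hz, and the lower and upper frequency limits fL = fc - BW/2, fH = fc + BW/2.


BW = 5.7561e+09 * 6.6900/100 = 3.850831e+08 Hz
fL = 5.7561e+09 - 3.850831e+08/2 = 5.564e+09 Hz
fH = 5.7561e+09 + 3.850831e+08/2 = 5.949e+09 Hz

BW=3.851e+08 Hz, fL=5.564e+09 Hz, fH=5.949e+09 Hz


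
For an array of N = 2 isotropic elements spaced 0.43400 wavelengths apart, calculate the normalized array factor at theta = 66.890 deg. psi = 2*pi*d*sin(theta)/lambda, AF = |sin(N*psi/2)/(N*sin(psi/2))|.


psi = 2*pi*0.43400*sin(66.890 deg) = 2.508077 rad
AF = |sin(2*2.508077/2) / (2*sin(2.508077/2))| = 0.3115

0.3115


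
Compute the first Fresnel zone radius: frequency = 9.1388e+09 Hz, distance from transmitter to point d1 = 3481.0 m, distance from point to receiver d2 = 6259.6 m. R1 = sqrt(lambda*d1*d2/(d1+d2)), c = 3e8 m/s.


lambda = c / f = 3.0000e+08 / 9.1388e+09 = 0.03282707 m
R1 = sqrt(0.03282707 * 3481.0 * 6259.6 / (3481.0 + 6259.6)) = 8.569 m

8.569 m


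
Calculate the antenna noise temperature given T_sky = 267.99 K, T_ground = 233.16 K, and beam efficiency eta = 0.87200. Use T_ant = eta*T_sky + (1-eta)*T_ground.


T_ant = 0.87200 * 267.99 + (1 - 0.87200) * 233.16 = 263.5 K

263.5 K


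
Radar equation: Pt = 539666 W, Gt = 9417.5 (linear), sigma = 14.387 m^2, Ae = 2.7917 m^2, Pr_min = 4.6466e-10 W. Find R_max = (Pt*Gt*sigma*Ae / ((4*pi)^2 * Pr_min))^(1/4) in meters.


R^4 = 539666*9417.5*14.387*2.7917 / ((4*pi)^2 * 4.6466e-10) = 2.781920e+18
R_max = 2.781920e+18^0.25 = 40840 m

40840 m


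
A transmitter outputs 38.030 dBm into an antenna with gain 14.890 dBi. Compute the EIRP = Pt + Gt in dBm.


EIRP = Pt + Gt = 38.030 + 14.890 = 52.92 dBm

52.92 dBm


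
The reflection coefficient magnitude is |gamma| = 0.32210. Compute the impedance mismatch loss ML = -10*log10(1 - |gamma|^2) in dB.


ML = -10 * log10(1 - 0.32210^2) = -10 * log10(0.89625159) = 0.4757 dB

0.4757 dB


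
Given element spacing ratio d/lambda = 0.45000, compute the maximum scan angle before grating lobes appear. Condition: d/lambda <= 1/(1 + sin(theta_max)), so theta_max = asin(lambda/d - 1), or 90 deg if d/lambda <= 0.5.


lambda/d - 1 = 1/0.45000 - 1 = 1.222222 >= 1
d/lambda <= 0.5, so the array can scan to endfire without grating lobes: theta_max = 90 deg

90 deg


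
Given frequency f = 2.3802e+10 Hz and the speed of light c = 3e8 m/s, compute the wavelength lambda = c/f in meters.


lambda = c / f = 3.0000e+08 / 2.3802e+10 = 0.01260 m

0.01260 m


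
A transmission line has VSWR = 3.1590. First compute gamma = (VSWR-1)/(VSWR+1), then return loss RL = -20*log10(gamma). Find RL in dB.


gamma = (3.1590 - 1) / (3.1590 + 1) = 0.5191152
RL = -20 * log10(0.5191152) = 5.695 dB

5.695 dB


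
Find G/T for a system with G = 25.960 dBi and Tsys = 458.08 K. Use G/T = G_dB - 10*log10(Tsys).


G/T = 25.960 - 10*log10(458.08) = 25.960 - 26.60941 = -0.6494 dB/K

-0.6494 dB/K


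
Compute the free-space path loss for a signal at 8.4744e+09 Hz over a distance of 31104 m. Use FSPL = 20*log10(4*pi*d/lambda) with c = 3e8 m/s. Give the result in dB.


lambda = c / f = 3.0000e+08 / 8.4744e+09 = 0.03540074 m
FSPL = 20 * log10(4*pi*31104/0.03540074) = 140.9 dB

140.9 dB


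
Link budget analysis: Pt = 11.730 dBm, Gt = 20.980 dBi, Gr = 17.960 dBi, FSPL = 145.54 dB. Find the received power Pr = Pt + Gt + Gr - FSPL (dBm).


Pr = 11.730 + 20.980 + 17.960 - 145.54 = -94.87 dBm

-94.87 dBm


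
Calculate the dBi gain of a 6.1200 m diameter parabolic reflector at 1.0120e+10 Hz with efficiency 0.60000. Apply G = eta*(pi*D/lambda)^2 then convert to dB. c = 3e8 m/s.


lambda = c / f = 3.0000e+08 / 1.0120e+10 = 0.02964427 m
G_linear = 0.60000 * (pi * 6.1200 / 0.02964427)^2 = 252390.1
G_dBi = 10 * log10(252390.1) = 54.02 dBi

54.02 dBi


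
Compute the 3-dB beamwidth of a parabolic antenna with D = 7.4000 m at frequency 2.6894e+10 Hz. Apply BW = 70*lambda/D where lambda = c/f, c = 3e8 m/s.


lambda = c / f = 3.0000e+08 / 2.6894e+10 = 0.01115490 m
BW = 70 * 0.01115490 / 7.4000 = 0.1055 deg

0.1055 deg


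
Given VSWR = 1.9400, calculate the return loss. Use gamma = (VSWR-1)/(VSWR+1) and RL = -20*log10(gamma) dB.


gamma = (1.9400 - 1) / (1.9400 + 1) = 0.3197279
RL = -20 * log10(0.3197279) = 9.904 dB

9.904 dB


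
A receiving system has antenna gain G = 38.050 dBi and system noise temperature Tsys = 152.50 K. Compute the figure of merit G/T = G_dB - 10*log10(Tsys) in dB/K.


G/T = 38.050 - 10*log10(152.50) = 38.050 - 21.83270 = 16.22 dB/K

16.22 dB/K


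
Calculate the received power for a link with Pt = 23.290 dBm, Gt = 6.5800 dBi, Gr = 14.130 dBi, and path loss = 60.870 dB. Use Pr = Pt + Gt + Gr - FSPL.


Pr = 23.290 + 6.5800 + 14.130 - 60.870 = -16.87 dBm

-16.87 dBm


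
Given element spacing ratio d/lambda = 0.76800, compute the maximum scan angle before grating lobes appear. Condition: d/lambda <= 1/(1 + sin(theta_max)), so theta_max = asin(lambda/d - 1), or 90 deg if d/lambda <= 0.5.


lambda/d - 1 = 1/0.76800 - 1 = 0.3020833
theta_max = asin(0.3020833) = 17.58 deg

17.58 deg


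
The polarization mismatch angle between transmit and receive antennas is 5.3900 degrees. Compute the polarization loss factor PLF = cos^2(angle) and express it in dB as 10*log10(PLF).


PLF_linear = cos^2(5.3900 deg) = 0.9911763
PLF_dB = 10 * log10(0.9911763) = -0.03849 dB

-0.03849 dB


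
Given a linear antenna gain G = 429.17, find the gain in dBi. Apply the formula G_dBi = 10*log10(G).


G_dBi = 10 * log10(429.17) = 26.33 dBi

26.33 dBi


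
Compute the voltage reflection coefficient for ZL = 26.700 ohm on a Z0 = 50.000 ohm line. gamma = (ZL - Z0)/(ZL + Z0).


gamma = (26.700 - 50.000) / (26.700 + 50.000) = -0.3038

-0.3038


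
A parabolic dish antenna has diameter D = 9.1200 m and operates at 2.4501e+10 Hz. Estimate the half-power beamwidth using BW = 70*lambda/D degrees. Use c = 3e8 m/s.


lambda = c / f = 3.0000e+08 / 2.4501e+10 = 0.01224440 m
BW = 70 * 0.01224440 / 9.1200 = 0.09398 deg

0.09398 deg


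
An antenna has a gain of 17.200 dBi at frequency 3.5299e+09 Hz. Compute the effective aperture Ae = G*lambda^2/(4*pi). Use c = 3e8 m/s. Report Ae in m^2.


lambda = c / f = 3.0000e+08 / 3.5299e+09 = 0.08498824 m
G_linear = 10^(17.200/10) = 52.48075
Ae = G_linear * lambda^2 / (4*pi) = 52.48075 * 0.08498824^2 / (4*pi) = 0.03017 m^2

0.03017 m^2


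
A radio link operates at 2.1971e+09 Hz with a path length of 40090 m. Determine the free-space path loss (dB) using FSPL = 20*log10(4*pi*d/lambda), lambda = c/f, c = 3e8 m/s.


lambda = c / f = 3.0000e+08 / 2.1971e+09 = 0.1365436 m
FSPL = 20 * log10(4*pi*40090/0.1365436) = 131.3 dB

131.3 dB


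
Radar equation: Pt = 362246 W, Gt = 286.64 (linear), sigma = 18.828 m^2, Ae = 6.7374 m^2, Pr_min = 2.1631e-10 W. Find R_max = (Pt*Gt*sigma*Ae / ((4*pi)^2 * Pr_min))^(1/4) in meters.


R^4 = 362246*286.64*18.828*6.7374 / ((4*pi)^2 * 2.1631e-10) = 3.856032e+17
R_max = 3.856032e+17^0.25 = 24919 m

24919 m


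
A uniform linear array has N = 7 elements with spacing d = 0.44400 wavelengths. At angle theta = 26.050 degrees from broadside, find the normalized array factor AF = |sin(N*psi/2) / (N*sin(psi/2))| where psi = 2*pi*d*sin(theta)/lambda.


psi = 2*pi*0.44400*sin(26.050 deg) = 1.225127 rad
AF = |sin(7*1.225127/2) / (7*sin(1.225127/2))| = 0.2264

0.2264


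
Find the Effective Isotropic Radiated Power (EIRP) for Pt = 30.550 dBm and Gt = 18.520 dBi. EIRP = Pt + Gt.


EIRP = Pt + Gt = 30.550 + 18.520 = 49.07 dBm

49.07 dBm


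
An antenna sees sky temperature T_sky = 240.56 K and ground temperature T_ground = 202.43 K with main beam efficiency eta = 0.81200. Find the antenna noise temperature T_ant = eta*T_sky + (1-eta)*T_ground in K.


T_ant = 0.81200 * 240.56 + (1 - 0.81200) * 202.43 = 233.4 K

233.4 K


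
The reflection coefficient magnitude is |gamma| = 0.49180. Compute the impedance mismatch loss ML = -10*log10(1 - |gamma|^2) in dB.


ML = -10 * log10(1 - 0.49180^2) = -10 * log10(0.75813276) = 1.203 dB

1.203 dB


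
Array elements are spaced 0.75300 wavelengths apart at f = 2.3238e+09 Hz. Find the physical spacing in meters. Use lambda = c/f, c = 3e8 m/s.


lambda = c / f = 3.0000e+08 / 2.3238e+09 = 0.1290989 m
d = 0.75300 * 0.1290989 = 0.09721 m

0.09721 m


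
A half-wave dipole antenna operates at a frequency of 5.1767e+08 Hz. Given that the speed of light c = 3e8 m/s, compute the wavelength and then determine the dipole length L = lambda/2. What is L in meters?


lambda = c / f = 3.0000e+08 / 5.1767e+08 = 0.5795198 m
L = lambda / 2 = 0.5795198 / 2 = 0.2898 m

0.2898 m


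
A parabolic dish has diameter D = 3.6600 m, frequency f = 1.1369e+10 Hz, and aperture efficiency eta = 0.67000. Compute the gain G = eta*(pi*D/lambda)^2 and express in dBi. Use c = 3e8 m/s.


lambda = c / f = 3.0000e+08 / 1.1369e+10 = 0.02638755 m
G_linear = 0.67000 * (pi * 3.6600 / 0.02638755)^2 = 127215.1
G_dBi = 10 * log10(127215.1) = 51.05 dBi

51.05 dBi


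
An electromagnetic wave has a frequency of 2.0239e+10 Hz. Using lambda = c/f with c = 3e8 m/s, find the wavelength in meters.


lambda = c / f = 3.0000e+08 / 2.0239e+10 = 0.01482 m

0.01482 m


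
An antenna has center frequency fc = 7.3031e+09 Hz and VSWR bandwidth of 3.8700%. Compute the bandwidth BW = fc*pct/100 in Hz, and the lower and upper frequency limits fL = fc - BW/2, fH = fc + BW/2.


BW = 7.3031e+09 * 3.8700/100 = 2.826300e+08 Hz
fL = 7.3031e+09 - 2.826300e+08/2 = 7.162e+09 Hz
fH = 7.3031e+09 + 2.826300e+08/2 = 7.444e+09 Hz

BW=2.826e+08 Hz, fL=7.162e+09 Hz, fH=7.444e+09 Hz


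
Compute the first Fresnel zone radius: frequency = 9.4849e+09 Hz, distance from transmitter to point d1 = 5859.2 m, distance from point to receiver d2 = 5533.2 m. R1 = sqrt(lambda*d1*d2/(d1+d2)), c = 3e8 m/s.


lambda = c / f = 3.0000e+08 / 9.4849e+09 = 0.03162922 m
R1 = sqrt(0.03162922 * 5859.2 * 5533.2 / (5859.2 + 5533.2)) = 9.487 m

9.487 m


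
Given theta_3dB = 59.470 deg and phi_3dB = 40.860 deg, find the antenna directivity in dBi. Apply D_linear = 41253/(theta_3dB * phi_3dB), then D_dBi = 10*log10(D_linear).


D_linear = 41253 / (59.470 * 40.860) = 16.97693
D_dBi = 10 * log10(16.97693) = 12.30 dBi

12.30 dBi


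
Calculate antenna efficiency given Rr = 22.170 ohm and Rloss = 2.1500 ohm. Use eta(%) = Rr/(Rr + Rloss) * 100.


eta = 22.170 / (22.170 + 2.1500) * 100 = 91.16%

91.16%


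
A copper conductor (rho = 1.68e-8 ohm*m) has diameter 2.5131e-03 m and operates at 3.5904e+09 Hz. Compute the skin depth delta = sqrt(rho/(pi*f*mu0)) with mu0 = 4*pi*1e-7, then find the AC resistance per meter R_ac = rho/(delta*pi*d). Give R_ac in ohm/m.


delta = sqrt(1.68e-8 / (pi * 3.5904e+09 * 4*pi*1e-7)) = 1.088688e-06 m
R_ac = 1.68e-8 / (1.088688e-06 * pi * 2.5131e-03) = 1.955 ohm/m

1.955 ohm/m


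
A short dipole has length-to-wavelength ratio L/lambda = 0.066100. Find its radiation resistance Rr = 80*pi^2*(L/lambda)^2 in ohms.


Rr = 80 * pi^2 * (0.066100)^2 = 80 * 9.869604 * 4.369210e-03 = 3.450 ohm

3.450 ohm


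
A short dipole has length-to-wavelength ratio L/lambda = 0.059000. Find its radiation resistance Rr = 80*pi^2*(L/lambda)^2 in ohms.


Rr = 80 * pi^2 * (0.059000)^2 = 80 * 9.869604 * 3.481000e-03 = 2.748 ohm

2.748 ohm


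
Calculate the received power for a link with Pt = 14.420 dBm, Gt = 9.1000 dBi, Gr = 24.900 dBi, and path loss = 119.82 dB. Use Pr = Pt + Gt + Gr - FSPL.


Pr = 14.420 + 9.1000 + 24.900 - 119.82 = -71.40 dBm

-71.40 dBm


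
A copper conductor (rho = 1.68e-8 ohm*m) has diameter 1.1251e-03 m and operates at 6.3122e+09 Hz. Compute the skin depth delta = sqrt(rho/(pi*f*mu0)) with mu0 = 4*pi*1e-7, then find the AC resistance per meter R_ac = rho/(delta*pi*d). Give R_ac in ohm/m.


delta = sqrt(1.68e-8 / (pi * 6.3122e+09 * 4*pi*1e-7)) = 8.210780e-07 m
R_ac = 1.68e-8 / (8.210780e-07 * pi * 1.1251e-03) = 5.789 ohm/m

5.789 ohm/m


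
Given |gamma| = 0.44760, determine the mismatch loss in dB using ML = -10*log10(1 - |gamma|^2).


ML = -10 * log10(1 - 0.44760^2) = -10 * log10(0.79965424) = 0.9710 dB

0.9710 dB


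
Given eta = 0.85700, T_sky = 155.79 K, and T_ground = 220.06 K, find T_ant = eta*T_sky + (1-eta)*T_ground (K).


T_ant = 0.85700 * 155.79 + (1 - 0.85700) * 220.06 = 165.0 K

165.0 K


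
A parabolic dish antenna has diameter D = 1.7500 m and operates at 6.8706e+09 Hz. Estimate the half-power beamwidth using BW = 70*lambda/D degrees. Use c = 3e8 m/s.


lambda = c / f = 3.0000e+08 / 6.8706e+09 = 0.04366431 m
BW = 70 * 0.04366431 / 1.7500 = 1.747 deg

1.747 deg


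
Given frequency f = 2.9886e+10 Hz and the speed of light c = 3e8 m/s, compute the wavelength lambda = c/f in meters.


lambda = c / f = 3.0000e+08 / 2.9886e+10 = 0.01004 m

0.01004 m


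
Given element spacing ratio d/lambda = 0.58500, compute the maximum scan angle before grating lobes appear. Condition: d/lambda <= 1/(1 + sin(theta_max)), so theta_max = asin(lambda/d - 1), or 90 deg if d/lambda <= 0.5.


lambda/d - 1 = 1/0.58500 - 1 = 0.7094017
theta_max = asin(0.7094017) = 45.19 deg

45.19 deg


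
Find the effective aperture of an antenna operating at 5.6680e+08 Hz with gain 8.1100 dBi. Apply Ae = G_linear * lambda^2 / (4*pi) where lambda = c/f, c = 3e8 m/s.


lambda = c / f = 3.0000e+08 / 5.6680e+08 = 0.5292872 m
G_linear = 10^(8.1100/10) = 6.471426
Ae = G_linear * lambda^2 / (4*pi) = 6.471426 * 0.5292872^2 / (4*pi) = 0.1443 m^2

0.1443 m^2


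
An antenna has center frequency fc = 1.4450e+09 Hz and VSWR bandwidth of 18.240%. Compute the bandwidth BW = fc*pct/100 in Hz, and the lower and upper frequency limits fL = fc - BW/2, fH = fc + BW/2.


BW = 1.4450e+09 * 18.240/100 = 2.635680e+08 Hz
fL = 1.4450e+09 - 2.635680e+08/2 = 1.313e+09 Hz
fH = 1.4450e+09 + 2.635680e+08/2 = 1.577e+09 Hz

BW=2.636e+08 Hz, fL=1.313e+09 Hz, fH=1.577e+09 Hz


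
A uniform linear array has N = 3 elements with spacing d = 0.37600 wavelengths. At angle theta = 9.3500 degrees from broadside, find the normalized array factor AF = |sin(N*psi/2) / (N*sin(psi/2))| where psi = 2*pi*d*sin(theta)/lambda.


psi = 2*pi*0.37600*sin(9.3500 deg) = 0.3838198 rad
AF = |sin(3*0.3838198/2) / (3*sin(0.3838198/2))| = 0.9515

0.9515


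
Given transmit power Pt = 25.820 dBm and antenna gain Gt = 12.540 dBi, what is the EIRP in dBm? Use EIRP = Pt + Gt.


EIRP = Pt + Gt = 25.820 + 12.540 = 38.36 dBm

38.36 dBm


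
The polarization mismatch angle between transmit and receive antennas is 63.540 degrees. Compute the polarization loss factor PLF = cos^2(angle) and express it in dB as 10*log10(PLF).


PLF_linear = cos^2(63.540 deg) = 0.1985352
PLF_dB = 10 * log10(0.1985352) = -7.022 dB

-7.022 dB


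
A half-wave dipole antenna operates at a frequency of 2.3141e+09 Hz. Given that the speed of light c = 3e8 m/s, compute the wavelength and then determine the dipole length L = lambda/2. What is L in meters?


lambda = c / f = 3.0000e+08 / 2.3141e+09 = 0.1296400 m
L = lambda / 2 = 0.1296400 / 2 = 0.06482 m

0.06482 m


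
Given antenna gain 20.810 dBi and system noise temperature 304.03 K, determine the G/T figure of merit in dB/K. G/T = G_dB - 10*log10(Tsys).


G/T = 20.810 - 10*log10(304.03) = 20.810 - 24.82916 = -4.019 dB/K

-4.019 dB/K


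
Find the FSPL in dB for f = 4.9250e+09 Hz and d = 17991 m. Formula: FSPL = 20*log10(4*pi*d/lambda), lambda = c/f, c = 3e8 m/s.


lambda = c / f = 3.0000e+08 / 4.9250e+09 = 0.06091371 m
FSPL = 20 * log10(4*pi*17991/0.06091371) = 131.4 dB

131.4 dB


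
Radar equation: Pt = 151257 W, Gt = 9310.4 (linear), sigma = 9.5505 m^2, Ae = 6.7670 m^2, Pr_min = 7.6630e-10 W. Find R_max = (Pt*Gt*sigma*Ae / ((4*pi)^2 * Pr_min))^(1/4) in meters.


R^4 = 151257*9310.4*9.5505*6.7670 / ((4*pi)^2 * 7.6630e-10) = 7.521207e+17
R_max = 7.521207e+17^0.25 = 29449 m

29449 m


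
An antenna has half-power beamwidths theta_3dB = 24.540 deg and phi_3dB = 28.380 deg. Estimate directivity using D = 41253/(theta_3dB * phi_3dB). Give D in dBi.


D_linear = 41253 / (24.540 * 28.380) = 59.23366
D_dBi = 10 * log10(59.23366) = 17.73 dBi

17.73 dBi


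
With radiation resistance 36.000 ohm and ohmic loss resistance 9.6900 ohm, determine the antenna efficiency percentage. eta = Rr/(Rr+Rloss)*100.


eta = 36.000 / (36.000 + 9.6900) * 100 = 78.79%

78.79%


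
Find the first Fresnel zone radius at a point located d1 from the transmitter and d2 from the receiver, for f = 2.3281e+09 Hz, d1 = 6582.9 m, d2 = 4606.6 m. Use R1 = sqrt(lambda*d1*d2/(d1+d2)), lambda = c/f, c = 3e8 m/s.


lambda = c / f = 3.0000e+08 / 2.3281e+09 = 0.1288604 m
R1 = sqrt(0.1288604 * 6582.9 * 4606.6 / (6582.9 + 4606.6)) = 18.69 m

18.69 m


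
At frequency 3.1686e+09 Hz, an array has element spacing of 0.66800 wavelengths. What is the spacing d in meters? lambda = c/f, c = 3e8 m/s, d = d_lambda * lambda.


lambda = c / f = 3.0000e+08 / 3.1686e+09 = 0.09467904 m
d = 0.66800 * 0.09467904 = 0.06325 m

0.06325 m


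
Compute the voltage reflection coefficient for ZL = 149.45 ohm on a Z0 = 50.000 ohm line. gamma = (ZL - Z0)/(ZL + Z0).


gamma = (149.45 - 50.000) / (149.45 + 50.000) = 0.4986

0.4986


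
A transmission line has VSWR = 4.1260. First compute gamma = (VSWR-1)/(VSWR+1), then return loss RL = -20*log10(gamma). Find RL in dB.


gamma = (4.1260 - 1) / (4.1260 + 1) = 0.6098322
RL = -20 * log10(0.6098322) = 4.296 dB

4.296 dB


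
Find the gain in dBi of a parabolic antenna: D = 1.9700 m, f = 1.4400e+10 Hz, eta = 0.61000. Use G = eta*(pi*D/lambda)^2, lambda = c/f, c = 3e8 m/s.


lambda = c / f = 3.0000e+08 / 1.4400e+10 = 0.02083333 m
G_linear = 0.61000 * (pi * 1.9700 / 0.02083333)^2 = 53832.51
G_dBi = 10 * log10(53832.51) = 47.31 dBi

47.31 dBi


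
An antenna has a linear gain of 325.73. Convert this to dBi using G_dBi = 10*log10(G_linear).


G_dBi = 10 * log10(325.73) = 25.13 dBi

25.13 dBi


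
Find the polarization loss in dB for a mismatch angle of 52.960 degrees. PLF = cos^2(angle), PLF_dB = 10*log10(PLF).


PLF_linear = cos^2(52.960 deg) = 0.3628525
PLF_dB = 10 * log10(0.3628525) = -4.403 dB

-4.403 dB


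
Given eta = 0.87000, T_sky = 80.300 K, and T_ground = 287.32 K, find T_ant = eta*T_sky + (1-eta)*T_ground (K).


T_ant = 0.87000 * 80.300 + (1 - 0.87000) * 287.32 = 107.2 K

107.2 K


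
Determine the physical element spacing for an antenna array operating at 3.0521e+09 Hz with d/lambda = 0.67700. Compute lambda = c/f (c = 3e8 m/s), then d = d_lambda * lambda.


lambda = c / f = 3.0000e+08 / 3.0521e+09 = 0.09829298 m
d = 0.67700 * 0.09829298 = 0.06654 m

0.06654 m


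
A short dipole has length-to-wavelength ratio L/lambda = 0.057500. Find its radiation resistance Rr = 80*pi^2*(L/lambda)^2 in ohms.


Rr = 80 * pi^2 * (0.057500)^2 = 80 * 9.869604 * 3.306250e-03 = 2.611 ohm

2.611 ohm


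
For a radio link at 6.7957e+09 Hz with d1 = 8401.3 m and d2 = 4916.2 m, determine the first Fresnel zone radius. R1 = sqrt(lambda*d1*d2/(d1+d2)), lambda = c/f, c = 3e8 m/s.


lambda = c / f = 3.0000e+08 / 6.7957e+09 = 0.04414556 m
R1 = sqrt(0.04414556 * 8401.3 * 4916.2 / (8401.3 + 4916.2)) = 11.70 m

11.70 m


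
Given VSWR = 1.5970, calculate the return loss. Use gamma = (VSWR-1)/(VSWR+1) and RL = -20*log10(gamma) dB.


gamma = (1.5970 - 1) / (1.5970 + 1) = 0.2298806
RL = -20 * log10(0.2298806) = 12.77 dB

12.77 dB


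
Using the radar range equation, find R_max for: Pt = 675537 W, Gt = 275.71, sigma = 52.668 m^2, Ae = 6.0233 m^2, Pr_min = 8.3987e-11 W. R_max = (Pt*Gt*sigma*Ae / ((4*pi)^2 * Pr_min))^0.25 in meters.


R^4 = 675537*275.71*52.668*6.0233 / ((4*pi)^2 * 8.3987e-11) = 4.455036e+18
R_max = 4.455036e+18^0.25 = 45942 m

45942 m


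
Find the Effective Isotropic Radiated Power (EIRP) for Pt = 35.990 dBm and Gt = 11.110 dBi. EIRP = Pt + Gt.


EIRP = Pt + Gt = 35.990 + 11.110 = 47.10 dBm

47.10 dBm


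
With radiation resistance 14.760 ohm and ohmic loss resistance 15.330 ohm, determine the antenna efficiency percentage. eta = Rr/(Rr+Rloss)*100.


eta = 14.760 / (14.760 + 15.330) * 100 = 49.05%

49.05%


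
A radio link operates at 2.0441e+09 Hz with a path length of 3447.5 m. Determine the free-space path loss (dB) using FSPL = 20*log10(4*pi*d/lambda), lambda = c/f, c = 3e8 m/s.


lambda = c / f = 3.0000e+08 / 2.0441e+09 = 0.1467639 m
FSPL = 20 * log10(4*pi*3447.5/0.1467639) = 109.4 dB

109.4 dB


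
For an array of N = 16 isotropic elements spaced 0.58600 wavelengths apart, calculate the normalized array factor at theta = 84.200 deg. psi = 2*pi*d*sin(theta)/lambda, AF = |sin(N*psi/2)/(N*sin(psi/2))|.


psi = 2*pi*0.58600*sin(84.200 deg) = 3.663098 rad
AF = |sin(16*3.663098/2) / (16*sin(3.663098/2))| = 0.05547

0.05547


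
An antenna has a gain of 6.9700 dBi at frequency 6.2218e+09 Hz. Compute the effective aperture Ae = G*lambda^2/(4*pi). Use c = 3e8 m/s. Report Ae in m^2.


lambda = c / f = 3.0000e+08 / 6.2218e+09 = 0.04821756 m
G_linear = 10^(6.9700/10) = 4.977371
Ae = G_linear * lambda^2 / (4*pi) = 4.977371 * 0.04821756^2 / (4*pi) = 9.209e-04 m^2

9.209e-04 m^2


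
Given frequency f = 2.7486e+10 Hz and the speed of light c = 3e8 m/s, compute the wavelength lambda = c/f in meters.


lambda = c / f = 3.0000e+08 / 2.7486e+10 = 0.01091 m

0.01091 m


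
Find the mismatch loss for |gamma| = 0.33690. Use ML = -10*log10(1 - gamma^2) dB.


ML = -10 * log10(1 - 0.33690^2) = -10 * log10(0.88649839) = 0.5232 dB

0.5232 dB


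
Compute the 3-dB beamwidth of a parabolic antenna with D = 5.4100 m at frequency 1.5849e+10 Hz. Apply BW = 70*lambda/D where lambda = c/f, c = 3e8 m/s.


lambda = c / f = 3.0000e+08 / 1.5849e+10 = 0.01892864 m
BW = 70 * 0.01892864 / 5.4100 = 0.2449 deg

0.2449 deg


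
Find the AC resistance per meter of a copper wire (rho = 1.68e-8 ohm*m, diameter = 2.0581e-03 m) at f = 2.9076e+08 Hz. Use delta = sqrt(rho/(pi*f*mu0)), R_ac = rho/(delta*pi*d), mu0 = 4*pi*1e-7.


delta = sqrt(1.68e-8 / (pi * 2.9076e+08 * 4*pi*1e-7)) = 3.825669e-06 m
R_ac = 1.68e-8 / (3.825669e-06 * pi * 2.0581e-03) = 0.6792 ohm/m

0.6792 ohm/m


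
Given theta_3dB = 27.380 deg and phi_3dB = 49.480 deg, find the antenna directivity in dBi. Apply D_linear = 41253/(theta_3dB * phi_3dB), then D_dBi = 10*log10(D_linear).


D_linear = 41253 / (27.380 * 49.480) = 30.45036
D_dBi = 10 * log10(30.45036) = 14.84 dBi

14.84 dBi


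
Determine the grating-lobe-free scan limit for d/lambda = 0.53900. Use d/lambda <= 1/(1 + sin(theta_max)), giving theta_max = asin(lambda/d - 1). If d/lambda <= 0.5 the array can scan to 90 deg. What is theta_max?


lambda/d - 1 = 1/0.53900 - 1 = 0.8552876
theta_max = asin(0.8552876) = 58.79 deg

58.79 deg


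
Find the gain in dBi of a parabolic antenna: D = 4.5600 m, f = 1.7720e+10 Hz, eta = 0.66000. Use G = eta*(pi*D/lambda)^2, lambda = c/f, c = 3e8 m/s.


lambda = c / f = 3.0000e+08 / 1.7720e+10 = 0.01693002 m
G_linear = 0.66000 * (pi * 4.5600 / 0.01693002)^2 = 472561.6
G_dBi = 10 * log10(472561.6) = 56.74 dBi

56.74 dBi


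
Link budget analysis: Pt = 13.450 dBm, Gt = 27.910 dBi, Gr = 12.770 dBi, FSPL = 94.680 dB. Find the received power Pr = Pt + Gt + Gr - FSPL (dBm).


Pr = 13.450 + 27.910 + 12.770 - 94.680 = -40.55 dBm

-40.55 dBm


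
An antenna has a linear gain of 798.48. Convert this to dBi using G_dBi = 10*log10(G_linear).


G_dBi = 10 * log10(798.48) = 29.02 dBi

29.02 dBi


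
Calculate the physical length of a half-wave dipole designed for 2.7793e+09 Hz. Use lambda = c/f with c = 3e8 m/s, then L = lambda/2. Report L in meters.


lambda = c / f = 3.0000e+08 / 2.7793e+09 = 0.1079408 m
L = lambda / 2 = 0.1079408 / 2 = 0.05397 m

0.05397 m


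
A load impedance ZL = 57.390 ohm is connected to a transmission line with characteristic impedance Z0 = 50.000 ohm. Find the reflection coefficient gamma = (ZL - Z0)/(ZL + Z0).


gamma = (57.390 - 50.000) / (57.390 + 50.000) = 0.06881

0.06881
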